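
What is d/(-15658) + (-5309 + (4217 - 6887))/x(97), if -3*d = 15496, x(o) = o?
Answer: -186651217/2278239 ≈ -81.928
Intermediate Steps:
d = -15496/3 (d = -⅓*15496 = -15496/3 ≈ -5165.3)
d/(-15658) + (-5309 + (4217 - 6887))/x(97) = -15496/3/(-15658) + (-5309 + (4217 - 6887))/97 = -15496/3*(-1/15658) + (-5309 - 2670)*(1/97) = 7748/23487 - 7979*1/97 = 7748/23487 - 7979/97 = -186651217/2278239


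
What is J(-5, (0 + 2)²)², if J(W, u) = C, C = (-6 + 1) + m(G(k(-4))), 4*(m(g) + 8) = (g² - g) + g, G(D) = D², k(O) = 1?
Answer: 2601/16 ≈ 162.56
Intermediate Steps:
m(g) = -8 + g²/4 (m(g) = -8 + ((g² - g) + g)/4 = -8 + g²/4)
C = -51/4 (C = (-6 + 1) + (-8 + (1²)²/4) = -5 + (-8 + (¼)*1²) = -5 + (-8 + (¼)*1) = -5 + (-8 + ¼) = -5 - 31/4 = -51/4 ≈ -12.750)
J(W, u) = -51/4
J(-5, (0 + 2)²)² = (-51/4)² = 2601/16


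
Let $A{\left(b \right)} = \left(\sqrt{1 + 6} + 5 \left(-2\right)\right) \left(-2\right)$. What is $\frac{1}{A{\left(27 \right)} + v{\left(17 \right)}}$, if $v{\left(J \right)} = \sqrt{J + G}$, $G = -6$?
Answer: $\frac{1}{20 + \sqrt{11} - 2 \sqrt{7}} \approx 0.055478$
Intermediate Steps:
$v{\left(J \right)} = \sqrt{-6 + J}$ ($v{\left(J \right)} = \sqrt{J - 6} = \sqrt{-6 + J}$)
$A{\left(b \right)} = 20 - 2 \sqrt{7}$ ($A{\left(b \right)} = \left(\sqrt{7} - 10\right) \left(-2\right) = \left(-10 + \sqrt{7}\right) \left(-2\right) = 20 - 2 \sqrt{7}$)
$\frac{1}{A{\left(27 \right)} + v{\left(17 \right)}} = \frac{1}{\left(20 - 2 \sqrt{7}\right) + \sqrt{-6 + 17}} = \frac{1}{\left(20 - 2 \sqrt{7}\right) + \sqrt{11}} = \frac{1}{20 + \sqrt{11} - 2 \sqrt{7}}$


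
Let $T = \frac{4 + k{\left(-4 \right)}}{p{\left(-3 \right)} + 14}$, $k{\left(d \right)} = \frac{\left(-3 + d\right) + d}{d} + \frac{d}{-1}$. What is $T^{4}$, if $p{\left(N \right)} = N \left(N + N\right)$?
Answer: $\frac{3418801}{268435456} \approx 0.012736$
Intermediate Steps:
$p{\left(N \right)} = 2 N^{2}$ ($p{\left(N \right)} = N 2 N = 2 N^{2}$)
$k{\left(d \right)} = - d + \frac{-3 + 2 d}{d}$ ($k{\left(d \right)} = \frac{-3 + 2 d}{d} + d \left(-1\right) = \frac{-3 + 2 d}{d} - d = - d + \frac{-3 + 2 d}{d}$)
$T = \frac{43}{128}$ ($T = \frac{4 - \left(-6 - \frac{3}{4}\right)}{2 \left(-3\right)^{2} + 14} = \frac{4 + \left(2 + 4 - - \frac{3}{4}\right)}{2 \cdot 9 + 14} = \frac{4 + \left(2 + 4 + \frac{3}{4}\right)}{18 + 14} = \frac{4 + \frac{27}{4}}{32} = \frac{43}{4} \cdot \frac{1}{32} = \frac{43}{128} \approx 0.33594$)
$T^{4} = \left(\frac{43}{128}\right)^{4} = \frac{3418801}{268435456}$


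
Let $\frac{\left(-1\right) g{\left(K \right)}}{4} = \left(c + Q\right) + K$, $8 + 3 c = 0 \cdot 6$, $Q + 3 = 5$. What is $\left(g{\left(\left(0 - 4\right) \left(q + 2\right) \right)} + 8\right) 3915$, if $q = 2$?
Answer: $292320$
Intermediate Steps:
$Q = 2$ ($Q = -3 + 5 = 2$)
$c = - \frac{8}{3}$ ($c = - \frac{8}{3} + \frac{0 \cdot 6}{3} = - \frac{8}{3} + \frac{1}{3} \cdot 0 = - \frac{8}{3} + 0 = - \frac{8}{3} \approx -2.6667$)
$g{\left(K \right)} = \frac{8}{3} - 4 K$ ($g{\left(K \right)} = - 4 \left(\left(- \frac{8}{3} + 2\right) + K\right) = - 4 \left(- \frac{2}{3} + K\right) = \frac{8}{3} - 4 K$)
$\left(g{\left(\left(0 - 4\right) \left(q + 2\right) \right)} + 8\right) 3915 = \left(\left(\frac{8}{3} - 4 \left(0 - 4\right) \left(2 + 2\right)\right) + 8\right) 3915 = \left(\left(\frac{8}{3} - 4 \left(\left(-4\right) 4\right)\right) + 8\right) 3915 = \left(\left(\frac{8}{3} - -64\right) + 8\right) 3915 = \left(\left(\frac{8}{3} + 64\right) + 8\right) 3915 = \left(\frac{200}{3} + 8\right) 3915 = \frac{224}{3} \cdot 3915 = 292320$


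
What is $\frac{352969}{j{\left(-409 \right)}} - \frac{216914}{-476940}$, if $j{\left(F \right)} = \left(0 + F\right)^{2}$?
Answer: $\frac{102315312847}{39891500070} \approx 2.5648$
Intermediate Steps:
$j{\left(F \right)} = F^{2}$
$\frac{352969}{j{\left(-409 \right)}} - \frac{216914}{-476940} = \frac{352969}{\left(-409\right)^{2}} - \frac{216914}{-476940} = \frac{352969}{167281} - - \frac{108457}{238470} = 352969 \cdot \frac{1}{167281} + \frac{108457}{238470} = \frac{352969}{167281} + \frac{108457}{238470} = \frac{102315312847}{39891500070}$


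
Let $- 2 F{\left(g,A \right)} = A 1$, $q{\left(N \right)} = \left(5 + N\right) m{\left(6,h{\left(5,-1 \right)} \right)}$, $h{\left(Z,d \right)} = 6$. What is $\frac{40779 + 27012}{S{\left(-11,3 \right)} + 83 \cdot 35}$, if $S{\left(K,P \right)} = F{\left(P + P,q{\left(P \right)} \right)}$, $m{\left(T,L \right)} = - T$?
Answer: $\frac{67791}{2929} \approx 23.145$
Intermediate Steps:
$q{\left(N \right)} = -30 - 6 N$ ($q{\left(N \right)} = \left(5 + N\right) \left(\left(-1\right) 6\right) = \left(5 + N\right) \left(-6\right) = -30 - 6 N$)
$F{\left(g,A \right)} = - \frac{A}{2}$ ($F{\left(g,A \right)} = - \frac{A 1}{2} = - \frac{A}{2}$)
$S{\left(K,P \right)} = 15 + 3 P$ ($S{\left(K,P \right)} = - \frac{-30 - 6 P}{2} = 15 + 3 P$)
$\frac{40779 + 27012}{S{\left(-11,3 \right)} + 83 \cdot 35} = \frac{40779 + 27012}{\left(15 + 3 \cdot 3\right) + 83 \cdot 35} = \frac{67791}{\left(15 + 9\right) + 2905} = \frac{67791}{24 + 2905} = \frac{67791}{2929}$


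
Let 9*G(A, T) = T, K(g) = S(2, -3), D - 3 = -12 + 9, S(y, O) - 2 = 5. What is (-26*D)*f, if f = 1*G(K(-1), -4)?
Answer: 0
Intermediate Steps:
S(y, O) = 7 (S(y, O) = 2 + 5 = 7)
D = 0 (D = 3 + (-12 + 9) = 3 - 3 = 0)
K(g) = 7
G(A, T) = T/9
f = -4/9 (f = 1*((⅑)*(-4)) = 1*(-4/9) = -4/9 ≈ -0.44444)
(-26*D)*f = -26*0*(-4/9) = 0*(-4/9) = 0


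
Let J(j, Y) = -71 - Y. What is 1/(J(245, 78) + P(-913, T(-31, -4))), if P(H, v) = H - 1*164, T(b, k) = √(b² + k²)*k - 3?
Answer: -1/1226 ≈ -0.00081566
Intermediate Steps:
T(b, k) = -3 + k*√(b² + k²) (T(b, k) = k*√(b² + k²) - 3 = -3 + k*√(b² + k²))
P(H, v) = -164 + H (P(H, v) = H - 164 = -164 + H)
1/(J(245, 78) + P(-913, T(-31, -4))) = 1/((-71 - 1*78) + (-164 - 913)) = 1/((-71 - 78) - 1077) = 1/(-149 - 1077) = 1/(-1226) = -1/1226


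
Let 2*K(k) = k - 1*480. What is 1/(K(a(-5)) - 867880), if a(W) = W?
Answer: -2/1736245 ≈ -1.1519e-6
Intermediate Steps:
K(k) = -240 + k/2 (K(k) = (k - 1*480)/2 = (k - 480)/2 = (-480 + k)/2 = -240 + k/2)
1/(K(a(-5)) - 867880) = 1/((-240 + (½)*(-5)) - 867880) = 1/((-240 - 5/2) - 867880) = 1/(-485/2 - 867880) = 1/(-1736245/2) = -2/1736245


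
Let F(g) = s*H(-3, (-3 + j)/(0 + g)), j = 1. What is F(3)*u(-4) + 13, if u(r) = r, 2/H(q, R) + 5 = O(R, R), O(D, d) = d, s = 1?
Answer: 245/17 ≈ 14.412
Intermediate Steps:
H(q, R) = 2/(-5 + R)
F(g) = 2/(-5 - 2/g) (F(g) = 1*(2/(-5 + (-3 + 1)/(0 + g))) = 1*(2/(-5 - 2/g)) = 2/(-5 - 2/g))
F(3)*u(-4) + 13 = -2*3/(2 + 5*3)*(-4) + 13 = -2*3/(2 + 15)*(-4) + 13 = -2*3/17*(-4) + 13 = -2*3*1/17*(-4) + 13 = -6/17*(-4) + 13 = 24/17 + 13 = 245/17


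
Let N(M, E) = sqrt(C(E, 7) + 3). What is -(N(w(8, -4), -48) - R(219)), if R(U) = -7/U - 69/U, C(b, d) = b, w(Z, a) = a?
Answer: -76/219 - 3*I*sqrt(5) ≈ -0.34703 - 6.7082*I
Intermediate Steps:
R(U) = -76/U
N(M, E) = sqrt(3 + E) (N(M, E) = sqrt(E + 3) = sqrt(3 + E))
-(N(w(8, -4), -48) - R(219)) = -(sqrt(3 - 48) - (-76)/219) = -(sqrt(-45) - (-76)/219) = -(3*I*sqrt(5) - 1*(-76/219)) = -(3*I*sqrt(5) + 76/219) = -(76/219 + 3*I*sqrt(5)) = -76/219 - 3*I*sqrt(5)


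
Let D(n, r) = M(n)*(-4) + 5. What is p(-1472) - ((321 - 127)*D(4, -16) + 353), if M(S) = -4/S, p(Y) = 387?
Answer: -1712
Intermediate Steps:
D(n, r) = 5 + 16/n (D(n, r) = -4/n*(-4) + 5 = 16/n + 5 = 5 + 16/n)
p(-1472) - ((321 - 127)*D(4, -16) + 353) = 387 - ((321 - 127)*(5 + 16/4) + 353) = 387 - (194*(5 + 16*(¼)) + 353) = 387 - (194*(5 + 4) + 353) = 387 - (194*9 + 353) = 387 - (1746 + 353) = 387 - 1*2099 = 387 - 2099 = -1712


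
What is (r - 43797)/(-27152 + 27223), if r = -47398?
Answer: -91195/71 ≈ -1284.4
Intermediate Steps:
(r - 43797)/(-27152 + 27223) = (-47398 - 43797)/(-27152 + 27223) = -91195/71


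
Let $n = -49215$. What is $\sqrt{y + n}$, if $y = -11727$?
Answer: $i \sqrt{60942} \approx 246.86 i$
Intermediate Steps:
$\sqrt{y + n} = \sqrt{-11727 - 49215} = \sqrt{-60942} = i \sqrt{60942}$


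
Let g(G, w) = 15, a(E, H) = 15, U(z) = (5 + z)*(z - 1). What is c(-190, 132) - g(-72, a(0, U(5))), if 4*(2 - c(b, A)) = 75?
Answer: -127/4 ≈ -31.750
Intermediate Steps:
U(z) = (-1 + z)*(5 + z) (U(z) = (5 + z)*(-1 + z) = (-1 + z)*(5 + z))
c(b, A) = -67/4 (c(b, A) = 2 - 1/4*75 = 2 - 75/4 = -67/4)
c(-190, 132) - g(-72, a(0, U(5))) = -67/4 - 1*15 = -67/4 - 15 = -127/4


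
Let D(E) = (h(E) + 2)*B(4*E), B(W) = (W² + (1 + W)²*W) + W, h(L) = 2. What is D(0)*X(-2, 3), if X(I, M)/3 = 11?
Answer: 0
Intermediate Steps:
X(I, M) = 33 (X(I, M) = 3*11 = 33)
B(W) = W + W² + W*(1 + W)² (B(W) = (W² + W*(1 + W)²) + W = W + W² + W*(1 + W)²)
D(E) = 16*E*(1 + (1 + 4*E)² + 4*E) (D(E) = (2 + 2)*((4*E)*(1 + 4*E + (1 + 4*E)²)) = 4*((4*E)*(1 + (1 + 4*E)² + 4*E)) = 4*(4*E*(1 + (1 + 4*E)² + 4*E)) = 16*E*(1 + (1 + 4*E)² + 4*E))
D(0)*X(-2, 3) = (32*0*(1 + 6*0 + 8*0²))*33 = (32*0*(1 + 0 + 8*0))*33 = (32*0*(1 + 0 + 0))*33 = (32*0*1)*33 = 0*33 = 0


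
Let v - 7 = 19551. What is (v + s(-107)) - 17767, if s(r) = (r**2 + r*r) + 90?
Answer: 24779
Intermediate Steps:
v = 19558 (v = 7 + 19551 = 19558)
s(r) = 90 + 2*r**2 (s(r) = (r**2 + r**2) + 90 = 2*r**2 + 90 = 90 + 2*r**2)
(v + s(-107)) - 17767 = (19558 + (90 + 2*(-107)**2)) - 17767 = (19558 + (90 + 2*11449)) - 17767 = (19558 + (90 + 22898)) - 17767 = (19558 + 22988) - 17767 = 42546 - 17767 = 24779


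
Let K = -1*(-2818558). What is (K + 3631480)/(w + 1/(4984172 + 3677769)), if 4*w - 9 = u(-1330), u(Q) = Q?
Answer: -223479394415032/11442424057 ≈ -19531.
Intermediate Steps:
K = 2818558
w = -1321/4 (w = 9/4 + (¼)*(-1330) = 9/4 - 665/2 = -1321/4 ≈ -330.25)
(K + 3631480)/(w + 1/(4984172 + 3677769)) = (2818558 + 3631480)/(-1321/4 + 1/(4984172 + 3677769)) = 6450038/(-1321/4 + 1/8661941) = 6450038/(-11442424057/34647764) = 6450038*(-34647764/11442424057) = -223479394415032/11442424057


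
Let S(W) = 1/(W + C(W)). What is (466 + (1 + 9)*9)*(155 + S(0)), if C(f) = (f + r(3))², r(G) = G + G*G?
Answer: 3102619/36 ≈ 86184.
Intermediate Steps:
r(G) = G + G²
C(f) = (12 + f)² (C(f) = (f + 3*(1 + 3))² = (f + 3*4)² = (f + 12)² = (12 + f)²)
S(W) = 1/(W + (12 + W)²)
(466 + (1 + 9)*9)*(155 + S(0)) = (466 + (1 + 9)*9)*(155 + 1/(0 + (12 + 0)²)) = (466 + 10*9)*(155 + 1/(0 + 12²)) = (466 + 90)*(155 + 1/(0 + 144)) = 556*(155 + 1/144) = 556*(22321/144) = 3102619/36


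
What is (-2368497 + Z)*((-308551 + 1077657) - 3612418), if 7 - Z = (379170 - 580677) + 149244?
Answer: 6585756023824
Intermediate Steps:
Z = 52270 (Z = 7 - ((379170 - 580677) + 149244) = 7 - (-201507 + 149244) = 7 - 1*(-52263) = 7 + 52263 = 52270)
(-2368497 + Z)*((-308551 + 1077657) - 3612418) = (-2368497 + 52270)*((-308551 + 1077657) - 3612418) = -2316227*(769106 - 3612418) = -2316227*(-2843312) = 6585756023824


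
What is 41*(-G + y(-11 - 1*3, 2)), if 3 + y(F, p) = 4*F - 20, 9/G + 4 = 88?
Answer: -90815/28 ≈ -3243.4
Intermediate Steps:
G = 3/28 (G = 9/(-4 + 88) = 9/84 = 9*(1/84) = 3/28 ≈ 0.10714)
y(F, p) = -23 + 4*F (y(F, p) = -3 + (4*F - 20) = -3 + (-20 + 4*F) = -23 + 4*F)
41*(-G + y(-11 - 1*3, 2)) = 41*(-1*3/28 + (-23 + 4*(-11 - 1*3))) = 41*(-3/28 + (-23 + 4*(-11 - 3))) = 41*(-3/28 + (-23 + 4*(-14))) = 41*(-3/28 + (-23 - 56)) = 41*(-3/28 - 79) = 41*(-2215/28) = -90815/28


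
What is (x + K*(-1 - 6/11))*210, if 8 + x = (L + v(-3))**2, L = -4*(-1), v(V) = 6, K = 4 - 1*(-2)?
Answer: 191100/11 ≈ 17373.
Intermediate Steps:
K = 6 (K = 4 + 2 = 6)
L = 4
x = 92 (x = -8 + (4 + 6)**2 = -8 + 10**2 = -8 + 100 = 92)
(x + K*(-1 - 6/11))*210 = (92 + 6*(-1 - 6/11))*210 = (92 + 6*(-17/11))*210 = (92 - 102/11)*210 = (910/11)*210 = 191100/11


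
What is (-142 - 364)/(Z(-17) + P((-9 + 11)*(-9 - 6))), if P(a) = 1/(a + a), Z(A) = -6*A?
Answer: -30360/6119 ≈ -4.9616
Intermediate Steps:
P(a) = 1/(2*a)
(-142 - 364)/(Z(-17) + P((-9 + 11)*(-9 - 6))) = (-142 - 364)/(-6*(-17) + 1/(2*(((-9 + 11)*(-9 - 6))))) = -506/(102 + 1/(2*((2*(-15))))) = -506/(102 + (1/2)/(-30)) = -506/(102 + (1/2)*(-1/30)) = -506/(102 - 1/60) = -506/6119/60 = -506*60/6119 = -30360/6119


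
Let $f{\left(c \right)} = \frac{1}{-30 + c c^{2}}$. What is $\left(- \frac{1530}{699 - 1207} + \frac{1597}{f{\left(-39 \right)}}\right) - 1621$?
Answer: $- \frac{24074620631}{254} \approx -9.4782 \cdot 10^{7}$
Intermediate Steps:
$f{\left(c \right)} = \frac{1}{-30 + c^{3}}$
$\left(- \frac{1530}{699 - 1207} + \frac{1597}{f{\left(-39 \right)}}\right) - 1621 = \left(- \frac{1530}{699 - 1207} + \frac{1597}{\frac{1}{-30 + \left(-39\right)^{3}}}\right) - 1621 = \left(- \frac{1530}{699 - 1207} + \frac{1597}{\frac{1}{-30 - 59319}}\right) - 1621 = \left(- \frac{1530}{-508} + \frac{1597}{\frac{1}{-59349}}\right) - 1621 = \left(\left(-1530\right) \left(- \frac{1}{508}\right) + \frac{1597}{- \frac{1}{59349}}\right) - 1621 = \left(\frac{765}{254} + 1597 \left(-59349\right)\right) - 1621 = \left(\frac{765}{254} - 94780353\right) - 1621 = - \frac{24074208897}{254} - 1621 = - \frac{24074620631}{254}$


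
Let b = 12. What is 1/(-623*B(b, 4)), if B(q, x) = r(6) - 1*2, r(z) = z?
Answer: -1/2492 ≈ -0.00040128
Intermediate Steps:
B(q, x) = 4 (B(q, x) = 6 - 1*2 = 6 - 2 = 4)
1/(-623*B(b, 4)) = 1/(-623*4) = 1/(-2492) = -1/2492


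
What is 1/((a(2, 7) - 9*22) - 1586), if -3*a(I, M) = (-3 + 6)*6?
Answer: -1/1790 ≈ -0.00055866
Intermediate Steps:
a(I, M) = -6 (a(I, M) = -(-3 + 6)*6/3 = -6)
1/((a(2, 7) - 9*22) - 1586) = 1/((-6 - 9*22) - 1586) = 1/((-6 - 198) - 1586) = 1/(-204 - 1586) = 1/(-1790) = -1/1790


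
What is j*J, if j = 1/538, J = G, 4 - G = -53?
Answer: 57/538 ≈ 0.10595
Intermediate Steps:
G = 57 (G = 4 - 1*(-53) = 4 + 53 = 57)
J = 57
j = 1/538 ≈ 0.0018587
j*J = (1/538)*57 = 57/538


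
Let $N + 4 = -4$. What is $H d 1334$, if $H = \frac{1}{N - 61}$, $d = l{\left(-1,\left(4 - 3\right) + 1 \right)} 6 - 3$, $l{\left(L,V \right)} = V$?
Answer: $-174$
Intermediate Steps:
$N = -8$ ($N = -4 - 4 = -8$)
$d = 9$ ($d = \left(\left(4 - 3\right) + 1\right) 6 - 3 = \left(1 + 1\right) 6 - 3 = 2 \cdot 6 - 3 = 12 - 3 = 9$)
$H = - \frac{1}{69}$ ($H = \frac{1}{-8 - 61} = \frac{1}{-69} = - \frac{1}{69} \approx -0.014493$)
$H d 1334 = \left(- \frac{1}{69}\right) 9 \cdot 1334 = \left(- \frac{3}{23}\right) 1334 = -174$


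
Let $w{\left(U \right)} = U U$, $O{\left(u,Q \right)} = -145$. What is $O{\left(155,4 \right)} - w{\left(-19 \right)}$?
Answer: $-506$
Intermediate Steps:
$w{\left(U \right)} = U^{2}$
$O{\left(155,4 \right)} - w{\left(-19 \right)} = -145 - \left(-19\right)^{2} = -145 - 361 = -506$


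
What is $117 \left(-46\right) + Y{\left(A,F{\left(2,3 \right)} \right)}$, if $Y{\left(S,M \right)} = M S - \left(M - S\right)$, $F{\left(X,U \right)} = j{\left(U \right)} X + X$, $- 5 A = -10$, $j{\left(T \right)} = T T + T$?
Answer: $-5354$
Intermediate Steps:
$j{\left(T \right)} = T + T^{2}$ ($j{\left(T \right)} = T^{2} + T = T + T^{2}$)
$A = 2$ ($A = \left(- \frac{1}{5}\right) \left(-10\right) = 2$)
$F{\left(X,U \right)} = X + U X \left(1 + U\right)$ ($F{\left(X,U \right)} = U \left(1 + U\right) X + X = U X \left(1 + U\right) + X = X + U X \left(1 + U\right)$)
$Y{\left(S,M \right)} = S - M + M S$
$117 \left(-46\right) + Y{\left(A,F{\left(2,3 \right)} \right)} = 117 \left(-46\right) + \left(2 - 2 \left(1 + 3 \left(1 + 3\right)\right) + 2 \left(1 + 3 \left(1 + 3\right)\right) 2\right) = -5382 + \left(2 - 2 \left(1 + 3 \cdot 4\right) + 2 \left(1 + 3 \cdot 4\right) 2\right) = -5382 + \left(2 - 2 \left(1 + 12\right) + 2 \left(1 + 12\right) 2\right) = -5382 + \left(2 - 2 \cdot 13 + 2 \cdot 13 \cdot 2\right) = -5382 + \left(2 - 26 + 26 \cdot 2\right) = -5382 + \left(2 - 26 + 52\right) = -5382 + 28 = -5354$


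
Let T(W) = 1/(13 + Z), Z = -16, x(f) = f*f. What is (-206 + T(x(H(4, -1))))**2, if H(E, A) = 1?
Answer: 383161/9 ≈ 42573.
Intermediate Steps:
x(f) = f**2
T(W) = -1/3 (T(W) = 1/(13 - 16) = 1/(-3) = -1/3)
(-206 + T(x(H(4, -1))))**2 = (-206 - 1/3)**2 = (-619/3)**2 = 383161/9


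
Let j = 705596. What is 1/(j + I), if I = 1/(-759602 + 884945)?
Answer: 125343/88441519429 ≈ 1.4172e-6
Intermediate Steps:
I = 1/125343 ≈ 7.9781e-6
1/(j + I) = 1/(705596 + 1/125343) = 1/(88441519429/125343) = 125343/88441519429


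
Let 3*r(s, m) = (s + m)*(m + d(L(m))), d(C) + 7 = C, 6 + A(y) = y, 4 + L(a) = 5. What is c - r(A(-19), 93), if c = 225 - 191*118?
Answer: -24285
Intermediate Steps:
L(a) = 1 (L(a) = -4 + 5 = 1)
A(y) = -6 + y
d(C) = -7 + C
c = -22313 (c = 225 - 22538 = -22313)
r(s, m) = (-6 + m)*(m + s)/3 (r(s, m) = ((s + m)*(m + (-7 + 1)))/3 = ((m + s)*(m - 6))/3 = ((m + s)*(-6 + m))/3 = ((-6 + m)*(m + s))/3 = (-6 + m)*(m + s)/3)
c - r(A(-19), 93) = -22313 - (-2*93 - 2*(-6 - 19) + (⅓)*93² + (⅓)*93*(-6 - 19)) = -22313 - (-186 - 2*(-25) + (⅓)*8649 + (⅓)*93*(-25)) = -22313 - (-186 + 50 + 2883 - 775) = -22313 - 1*1972 = -22313 - 1972 = -24285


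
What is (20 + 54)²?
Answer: 5476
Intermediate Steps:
(20 + 54)² = 74² = 5476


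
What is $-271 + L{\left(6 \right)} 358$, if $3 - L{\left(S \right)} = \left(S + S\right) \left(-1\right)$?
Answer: $5099$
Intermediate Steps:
$L{\left(S \right)} = 3 + 2 S$ ($L{\left(S \right)} = 3 - \left(S + S\right) \left(-1\right) = 3 - 2 S \left(-1\right) = 3 - - 2 S = 3 + 2 S$)
$-271 + L{\left(6 \right)} 358 = -271 + \left(3 + 2 \cdot 6\right) 358 = -271 + \left(3 + 12\right) 358 = -271 + 15 \cdot 358 = -271 + 5370 = 5099$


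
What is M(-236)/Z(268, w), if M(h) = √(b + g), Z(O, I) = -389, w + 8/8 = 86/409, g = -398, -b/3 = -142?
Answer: -2*√7/389 ≈ -0.013603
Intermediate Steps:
b = 426 (b = -3*(-142) = 426)
w = -323/409 (w = -1 + 86/409 = -323/409 ≈ -0.78973)
M(h) = 2*√7 (M(h) = √(426 - 398) = √28 = 2*√7)
M(-236)/Z(268, w) = (2*√7)/(-389) = (2*√7)*(-1/389) = -2*√7/389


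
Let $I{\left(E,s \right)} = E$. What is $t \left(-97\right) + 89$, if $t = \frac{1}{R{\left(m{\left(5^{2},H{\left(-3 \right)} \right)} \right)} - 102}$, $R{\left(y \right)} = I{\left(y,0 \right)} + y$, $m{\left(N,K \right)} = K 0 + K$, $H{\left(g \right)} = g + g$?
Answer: $\frac{10243}{114} \approx 89.851$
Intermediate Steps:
$H{\left(g \right)} = 2 g$
$m{\left(N,K \right)} = K$ ($m{\left(N,K \right)} = 0 + K = K$)
$R{\left(y \right)} = 2 y$ ($R{\left(y \right)} = y + y = 2 y$)
$t = - \frac{1}{114}$ ($t = \frac{1}{2 \cdot 2 \left(-3\right) - 102} = \frac{1}{2 \left(-6\right) - 102} = \frac{1}{-12 - 102} = \frac{1}{-114} = - \frac{1}{114} \approx -0.0087719$)
$t \left(-97\right) + 89 = \left(- \frac{1}{114}\right) \left(-97\right) + 89 = \frac{97}{114} + 89 = \frac{10243}{114}$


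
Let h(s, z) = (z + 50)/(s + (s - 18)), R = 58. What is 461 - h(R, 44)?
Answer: 22542/49 ≈ 460.04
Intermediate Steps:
h(s, z) = (50 + z)/(-18 + 2*s) (h(s, z) = (50 + z)/(s + (-18 + s)) = (50 + z)/(-18 + 2*s))
461 - h(R, 44) = 461 - (50 + 44)/(2*(-9 + 58)) = 461 - 94/(2*49) = 461 - 1*47/49 = 461 - 47/49 = 22542/49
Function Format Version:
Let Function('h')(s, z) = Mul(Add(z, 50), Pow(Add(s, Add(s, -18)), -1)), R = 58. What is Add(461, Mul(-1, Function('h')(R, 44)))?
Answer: Rational(22542, 49) ≈ 460.04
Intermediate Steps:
Function('h')(s, z) = Mul(Pow(Add(-18, Mul(2, s)), -1), Add(50, z)) (Function('h')(s, z) = Mul(Add(50, z), Pow(Add(s, Add(-18, s)), -1)) = Mul(Add(50, z), Pow(Add(-18, Mul(2, s)), -1)) = Mul(Pow(Add(-18, Mul(2, s)), -1), Add(50, z)))
Add(461, Mul(-1, Function('h')(R, 44))) = Add(461, Mul(-1, Mul(Rational(1, 2), Pow(Add(-9, 58), -1), Add(50, 44)))) = Add(461, Mul(-1, Mul(Rational(1, 2), Pow(49, -1), 94))) = Add(461, Mul(-1, Mul(Rational(1, 2), Rational(1, 49), 94))) = Add(461, Mul(-1, Rational(47, 49))) = Add(461, Rational(-47, 49)) = Rational(22542, 49)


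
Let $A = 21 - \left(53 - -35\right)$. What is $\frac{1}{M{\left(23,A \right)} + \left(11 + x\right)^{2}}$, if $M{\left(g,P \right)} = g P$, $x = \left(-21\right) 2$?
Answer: $- \frac{1}{580} \approx -0.0017241$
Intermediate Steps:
$x = -42$
$A = -67$ ($A = 21 - \left(53 + 35\right) = 21 - 88 = -67$)
$M{\left(g,P \right)} = P g$
$\frac{1}{M{\left(23,A \right)} + \left(11 + x\right)^{2}} = \frac{1}{\left(-67\right) 23 + \left(11 - 42\right)^{2}} = \frac{1}{-1541 + \left(-31\right)^{2}} = \frac{1}{-1541 + 961} = \frac{1}{-580} = - \frac{1}{580}$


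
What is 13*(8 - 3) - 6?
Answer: 59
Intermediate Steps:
13*(8 - 3) - 6 = 13*5 - 6 = 65 - 6 = 59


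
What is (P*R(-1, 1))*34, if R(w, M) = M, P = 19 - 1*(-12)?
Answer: 1054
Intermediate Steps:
P = 31 (P = 19 + 12 = 31)
(P*R(-1, 1))*34 = (31*1)*34 = 31*34 = 1054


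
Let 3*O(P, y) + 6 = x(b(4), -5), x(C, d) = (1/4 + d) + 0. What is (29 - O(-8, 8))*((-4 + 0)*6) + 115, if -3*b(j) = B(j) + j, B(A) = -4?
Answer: -667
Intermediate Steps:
b(j) = 4/3 - j/3 (b(j) = -(-4 + j)/3 = 4/3 - j/3)
x(C, d) = ¼ + d (x(C, d) = (¼ + d) + 0 = ¼ + d)
O(P, y) = -43/12 (O(P, y) = -2 + (¼ - 5)/3 = -2 + (⅓)*(-19/4) = -2 - 19/12 = -43/12)
(29 - O(-8, 8))*((-4 + 0)*6) + 115 = (29 - 1*(-43/12))*((-4 + 0)*6) + 115 = (29 + 43/12)*(-4*6) + 115 = (391/12)*(-24) + 115 = -782 + 115 = -667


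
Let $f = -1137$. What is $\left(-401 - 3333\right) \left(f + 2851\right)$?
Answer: $-6400076$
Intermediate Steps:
$\left(-401 - 3333\right) \left(f + 2851\right) = \left(-401 - 3333\right) \left(-1137 + 2851\right) = \left(-3734\right) 1714 = -6400076$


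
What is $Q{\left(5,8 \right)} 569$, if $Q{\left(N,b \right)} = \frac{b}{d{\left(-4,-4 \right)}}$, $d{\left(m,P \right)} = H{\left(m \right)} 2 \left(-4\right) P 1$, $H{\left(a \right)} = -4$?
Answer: $- \frac{569}{16} \approx -35.563$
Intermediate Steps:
$d{\left(m,P \right)} = 32 P$ ($d{\left(m,P \right)} = - 4 \cdot 2 \left(-4\right) P 1 = - 4 \left(- 8 P\right) 1 = 32 P 1 = 32 P$)
$Q{\left(N,b \right)} = - \frac{b}{128}$ ($Q{\left(N,b \right)} = \frac{b}{32 \left(-4\right)} = \frac{b}{-128} = b \left(- \frac{1}{128}\right) = - \frac{b}{128}$)
$Q{\left(5,8 \right)} 569 = \left(- \frac{1}{128}\right) 8 \cdot 569 = \left(- \frac{1}{16}\right) 569 = - \frac{569}{16}$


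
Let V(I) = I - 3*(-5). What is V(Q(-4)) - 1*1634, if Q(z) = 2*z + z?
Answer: -1631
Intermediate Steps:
Q(z) = 3*z
V(I) = 15 + I (V(I) = I + 15 = 15 + I)
V(Q(-4)) - 1*1634 = (15 + 3*(-4)) - 1*1634 = (15 - 12) - 1634 = 3 - 1634 = -1631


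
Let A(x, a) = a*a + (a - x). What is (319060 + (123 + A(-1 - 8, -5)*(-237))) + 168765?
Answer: 481075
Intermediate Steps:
A(x, a) = a + a² - x (A(x, a) = a² + (a - x) = a + a² - x)
(319060 + (123 + A(-1 - 8, -5)*(-237))) + 168765 = (319060 + (123 + (-5 + (-5)² - (-1 - 8))*(-237))) + 168765 = (319060 + (123 + (-5 + 25 - 1*(-9))*(-237))) + 168765 = (319060 + (123 + (-5 + 25 + 9)*(-237))) + 168765 = (319060 + (123 + 29*(-237))) + 168765 = (319060 + (123 - 6873)) + 168765 = (319060 - 6750) + 168765 = 312310 + 168765 = 481075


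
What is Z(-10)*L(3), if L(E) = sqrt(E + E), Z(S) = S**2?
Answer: 100*sqrt(6) ≈ 244.95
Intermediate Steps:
L(E) = sqrt(2)*sqrt(E) (L(E) = sqrt(2*E) = sqrt(2)*sqrt(E))
Z(-10)*L(3) = (-10)**2*(sqrt(2)*sqrt(3)) = 100*sqrt(6)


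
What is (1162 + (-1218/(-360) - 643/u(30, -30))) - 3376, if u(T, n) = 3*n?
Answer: -79325/36 ≈ -2203.5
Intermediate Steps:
(1162 + (-1218/(-360) - 643/u(30, -30))) - 3376 = (1162 + (-1218/(-360) - 643/(3*(-30)))) - 3376 = (1162 + (-1218*(-1/360) - 643/(-90))) - 3376 = (1162 + (203/60 - 643*(-1/90))) - 3376 = (1162 + (203/60 + 643/90)) - 3376 = (1162 + 379/36) - 3376 = 42211/36 - 3376 = -79325/36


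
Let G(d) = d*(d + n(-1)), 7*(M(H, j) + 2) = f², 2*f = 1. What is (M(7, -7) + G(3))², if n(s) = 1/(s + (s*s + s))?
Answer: 12769/784 ≈ 16.287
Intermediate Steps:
f = ½ (f = (½)*1 = ½ ≈ 0.50000)
n(s) = 1/(s² + 2*s) (n(s) = 1/(s + (s² + s)) = 1/(s + (s + s²)) = 1/(s² + 2*s))
M(H, j) = -55/28 (M(H, j) = -2 + (½)²/7 = -2 + (⅐)*(¼) = -2 + 1/28 = -55/28)
G(d) = d*(-1 + d) (G(d) = d*(d + 1/((-1)*(2 - 1))) = d*(d - 1/1) = d*(d - 1*1) = d*(d - 1) = d*(-1 + d))
(M(7, -7) + G(3))² = (-55/28 + 3*(-1 + 3))² = (-55/28 + 3*2)² = (-55/28 + 6)² = (113/28)² = 12769/784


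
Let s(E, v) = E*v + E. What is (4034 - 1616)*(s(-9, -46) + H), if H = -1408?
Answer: -2425254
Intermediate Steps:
s(E, v) = E + E*v
(4034 - 1616)*(s(-9, -46) + H) = (4034 - 1616)*(-9*(1 - 46) - 1408) = 2418*(-9*(-45) - 1408) = 2418*(405 - 1408) = 2418*(-1003) = -2425254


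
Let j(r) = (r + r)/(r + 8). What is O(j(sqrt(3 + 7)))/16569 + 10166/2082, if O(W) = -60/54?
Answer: 252657211/51744987 ≈ 4.8827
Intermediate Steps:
j(r) = 2*r/(8 + r) (j(r) = (2*r)/(8 + r) = 2*r/(8 + r))
O(W) = -10/9 (O(W) = -60*1/54 = -10/9)
O(j(sqrt(3 + 7)))/16569 + 10166/2082 = -10/9/16569 + 10166/2082 = -10/9*1/16569 + 10166*(1/2082) = -10/149121 + 5083/1041 = 252657211/51744987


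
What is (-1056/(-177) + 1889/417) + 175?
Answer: 4563760/24603 ≈ 185.50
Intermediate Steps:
(-1056/(-177) + 1889/417) + 175 = (-1056*(-1/177) + 1889*(1/417)) + 175 = (352/59 + 1889/417) + 175 = 258235/24603 + 175 = 4563760/24603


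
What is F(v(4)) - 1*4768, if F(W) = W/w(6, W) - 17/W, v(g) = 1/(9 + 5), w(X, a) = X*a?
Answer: -30035/6 ≈ -5005.8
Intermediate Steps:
v(g) = 1/14
F(W) = ⅙ - 17/W (F(W) = W/((6*W)) - 17/W = W*(1/(6*W)) - 17/W = ⅙ - 17/W)
F(v(4)) - 1*4768 = (-102 + 1/14)/(6*(1/14)) - 1*4768 = (⅙)*14*(-1427/14) - 4768 = -1427/6 - 4768 = -30035/6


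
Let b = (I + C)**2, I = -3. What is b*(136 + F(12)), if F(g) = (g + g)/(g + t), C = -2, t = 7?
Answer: 65200/19 ≈ 3431.6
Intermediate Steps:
F(g) = 2*g/(7 + g) (F(g) = (g + g)/(g + 7) = (2*g)/(7 + g) = 2*g/(7 + g))
b = 25 (b = (-3 - 2)**2 = (-5)**2 = 25)
b*(136 + F(12)) = 25*(136 + 2*12/(7 + 12)) = 25*(136 + 2*12/19) = 25*(136 + 2*12*(1/19)) = 25*(136 + 24/19) = 25*(2608/19) = 65200/19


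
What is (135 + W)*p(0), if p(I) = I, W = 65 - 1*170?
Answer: 0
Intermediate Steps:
W = -105 (W = 65 - 170 = -105)
(135 + W)*p(0) = (135 - 105)*0 = 30*0 = 0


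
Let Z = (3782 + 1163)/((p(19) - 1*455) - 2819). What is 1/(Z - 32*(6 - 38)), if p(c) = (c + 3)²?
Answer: 558/570403 ≈ 0.00097826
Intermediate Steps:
p(c) = (3 + c)²
Z = -989/558 (Z = (3782 + 1163)/(((3 + 19)² - 1*455) - 2819) = 4945/((22² - 455) - 2819) = 4945/((484 - 455) - 2819) = 4945/(29 - 2819) = 4945/(-2790) = 4945*(-1/2790) = -989/558 ≈ -1.7724)
1/(Z - 32*(6 - 38)) = 1/(-989/558 - 32*(6 - 38)) = 1/(-989/558 - 32*(-32)) = 1/(-989/558 + 1024) = 1/(570403/558) = 558/570403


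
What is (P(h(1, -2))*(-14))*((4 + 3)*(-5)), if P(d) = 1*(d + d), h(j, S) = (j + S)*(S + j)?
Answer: 980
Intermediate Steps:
h(j, S) = (S + j)² (h(j, S) = (S + j)*(S + j) = (S + j)²)
P(d) = 2*d (P(d) = 1*(2*d) = 2*d)
(P(h(1, -2))*(-14))*((4 + 3)*(-5)) = ((2*(-2 + 1)²)*(-14))*((4 + 3)*(-5)) = ((2*(-1)²)*(-14))*(7*(-5)) = ((2*1)*(-14))*(-35) = (2*(-14))*(-35) = -28*(-35) = 980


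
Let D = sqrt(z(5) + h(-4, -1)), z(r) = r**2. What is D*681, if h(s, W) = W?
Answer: 1362*sqrt(6) ≈ 3336.2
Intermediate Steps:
D = 2*sqrt(6) (D = sqrt(5**2 - 1) = sqrt(25 - 1) = sqrt(24) = 2*sqrt(6) ≈ 4.8990)
D*681 = (2*sqrt(6))*681 = 1362*sqrt(6)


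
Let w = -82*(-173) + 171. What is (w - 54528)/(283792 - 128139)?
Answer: -40171/155653 ≈ -0.25808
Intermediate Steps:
w = 14357 (w = 14186 + 171 = 14357)
(w - 54528)/(283792 - 128139) = (14357 - 54528)/(283792 - 128139) = -40171/155653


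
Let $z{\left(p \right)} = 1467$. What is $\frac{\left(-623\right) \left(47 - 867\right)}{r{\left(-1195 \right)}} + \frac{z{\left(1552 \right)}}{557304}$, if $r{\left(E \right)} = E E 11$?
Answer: $\frac{1865141581}{53056269640} \approx 0.035154$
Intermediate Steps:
$r{\left(E \right)} = 11 E^{2}$ ($r{\left(E \right)} = E^{2} \cdot 11 = 11 E^{2}$)
$\frac{\left(-623\right) \left(47 - 867\right)}{r{\left(-1195 \right)}} + \frac{z{\left(1552 \right)}}{557304} = \frac{\left(-623\right) \left(47 - 867\right)}{11 \left(-1195\right)^{2}} + \frac{1467}{557304} = \frac{\left(-623\right) \left(-820\right)}{11 \cdot 1428025} + 1467 \cdot \frac{1}{557304} = \frac{510860}{15708275} + \frac{489}{185768} = 510860 \cdot \frac{1}{15708275} + \frac{489}{185768} = \frac{102172}{3141655} + \frac{489}{185768} = \frac{1865141581}{53056269640}$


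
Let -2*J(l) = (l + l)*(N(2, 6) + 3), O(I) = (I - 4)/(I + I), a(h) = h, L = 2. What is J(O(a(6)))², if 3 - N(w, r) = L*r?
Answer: 1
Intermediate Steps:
O(I) = (-4 + I)/(2*I) (O(I) = (-4 + I)/((2*I)) = (-4 + I)*(1/(2*I)) = (-4 + I)/(2*I))
N(w, r) = 3 - 2*r
J(l) = 6*l (J(l) = -(l + l)*((3 - 2*6) + 3)/2 = -2*l*((3 - 12) + 3)/2 = -2*l*(-9 + 3)/2 = -2*l*(-6)/2 = -(-6)*l = 6*l)
J(O(a(6)))² = (6*((½)*(-4 + 6)/6))² = (6*((½)*(⅙)*2))² = (6*(⅙))² = 1² = 1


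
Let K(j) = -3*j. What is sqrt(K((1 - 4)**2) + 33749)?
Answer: sqrt(33722) ≈ 183.64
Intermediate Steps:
sqrt(K((1 - 4)**2) + 33749) = sqrt(-3*(1 - 4)**2 + 33749) = sqrt(-3*(-3)**2 + 33749) = sqrt(-3*9 + 33749) = sqrt(-27 + 33749) = sqrt(33722)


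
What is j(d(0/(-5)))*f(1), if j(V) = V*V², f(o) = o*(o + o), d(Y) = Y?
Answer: 0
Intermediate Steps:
f(o) = 2*o² (f(o) = o*(2*o) = 2*o²)
j(V) = V³
j(d(0/(-5)))*f(1) = (0/(-5))³*(2*1²) = (0*(-⅕))³*(2*1) = 0³*2 = 0*2 = 0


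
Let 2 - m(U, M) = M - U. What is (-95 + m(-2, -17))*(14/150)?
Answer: -182/25 ≈ -7.2800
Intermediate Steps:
m(U, M) = 2 + U - M (m(U, M) = 2 - (M - U) = 2 + (U - M) = 2 + U - M)
(-95 + m(-2, -17))*(14/150) = (-95 + (2 - 2 - 1*(-17)))*(14/150) = (-95 + (2 - 2 + 17))*(14*(1/150)) = (-95 + 17)*(7/75) = -78*7/75 = -182/25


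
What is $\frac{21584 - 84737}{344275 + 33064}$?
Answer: $- \frac{63153}{377339} \approx -0.16736$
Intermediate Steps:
$\frac{21584 - 84737}{344275 + 33064} = - \frac{63153}{377339}$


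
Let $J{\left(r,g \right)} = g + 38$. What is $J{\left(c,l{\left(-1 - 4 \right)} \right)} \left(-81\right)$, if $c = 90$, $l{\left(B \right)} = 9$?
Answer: $-3807$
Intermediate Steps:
$J{\left(r,g \right)} = 38 + g$
$J{\left(c,l{\left(-1 - 4 \right)} \right)} \left(-81\right) = \left(38 + 9\right) \left(-81\right) = 47 \left(-81\right) = -3807$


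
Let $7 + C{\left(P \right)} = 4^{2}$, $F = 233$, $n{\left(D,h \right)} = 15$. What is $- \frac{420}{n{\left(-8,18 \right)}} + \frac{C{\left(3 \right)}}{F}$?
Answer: $- \frac{6515}{233} \approx -27.961$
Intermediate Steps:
$C{\left(P \right)} = 9$ ($C{\left(P \right)} = -7 + 4^{2} = -7 + 16 = 9$)
$- \frac{420}{n{\left(-8,18 \right)}} + \frac{C{\left(3 \right)}}{F} = - \frac{420}{15} + \frac{9}{233} = \left(-420\right) \frac{1}{15} + 9 \cdot \frac{1}{233} = -28 + \frac{9}{233} = - \frac{6515}{233}$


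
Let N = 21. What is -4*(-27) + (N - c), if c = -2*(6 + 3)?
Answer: 147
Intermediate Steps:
c = -18 (c = -2*9 = -18)
-4*(-27) + (N - c) = -4*(-27) + (21 - 1*(-18)) = 108 + (21 + 18) = 108 + 39 = 147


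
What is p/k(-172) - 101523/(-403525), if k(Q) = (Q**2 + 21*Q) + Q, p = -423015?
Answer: -2241037793/138812600 ≈ -16.144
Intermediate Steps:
k(Q) = Q**2 + 22*Q
p/k(-172) - 101523/(-403525) = -423015*(-1/(172*(22 - 172))) - 101523/(-403525) = -423015/((-172*(-150))) - 101523*(-1/403525) = -423015/25800 + 101523/403525 = -423015*1/25800 + 101523/403525 = -28201/1720 + 101523/403525 = -2241037793/138812600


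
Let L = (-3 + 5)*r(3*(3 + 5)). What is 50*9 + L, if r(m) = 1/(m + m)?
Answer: 10801/24 ≈ 450.04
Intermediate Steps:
r(m) = 1/(2*m)
L = 1/24 (L = (-3 + 5)*(1/(2*((3*(3 + 5))))) = 2*(1/(2*((3*8)))) = 2*((1/2)/24) = 2*((1/2)*(1/24)) = 2*(1/48) = 1/24 ≈ 0.041667)
50*9 + L = 50*9 + 1/24 = 450 + 1/24 = 10801/24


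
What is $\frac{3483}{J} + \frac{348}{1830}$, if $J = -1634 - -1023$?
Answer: $- \frac{1026877}{186355} \approx -5.5103$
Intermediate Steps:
$J = -611$ ($J = -1634 + 1023 = -611$)
$\frac{3483}{J} + \frac{348}{1830} = \frac{3483}{-611} + \frac{348}{1830} = 3483 \left(- \frac{1}{611}\right) + 348 \cdot \frac{1}{1830} = - \frac{3483}{611} + \frac{58}{305} = - \frac{1026877}{186355}$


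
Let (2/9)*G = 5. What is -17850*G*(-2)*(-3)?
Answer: -2409750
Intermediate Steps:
G = 45/2 (G = (9/2)*5 = 45/2 ≈ 22.500)
-17850*G*(-2)*(-3) = -17850*(45/2)*(-2)*(-3) = -(-803250)*(-3) = -17850*135 = -2409750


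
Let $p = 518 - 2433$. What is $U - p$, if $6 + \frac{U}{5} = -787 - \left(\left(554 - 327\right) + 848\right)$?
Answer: $-7425$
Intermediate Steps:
$U = -9340$ ($U = -30 + 5 \left(-787 - \left(\left(554 - 327\right) + 848\right)\right) = -30 + 5 \left(-787 - \left(227 + 848\right)\right) = -30 + 5 \left(-787 - 1075\right) = -30 + 5 \left(-1862\right) = -30 - 9310 = -9340$)
$p = -1915$
$U - p = -9340 - -1915 = -9340 + 1915 = -7425$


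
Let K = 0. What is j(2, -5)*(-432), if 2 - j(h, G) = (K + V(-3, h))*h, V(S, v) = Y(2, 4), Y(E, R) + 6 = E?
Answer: -4320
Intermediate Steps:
Y(E, R) = -6 + E
V(S, v) = -4 (V(S, v) = -6 + 2 = -4)
j(h, G) = 2 + 4*h (j(h, G) = 2 - (0 - 4)*h = 2 - (-4)*h = 2 + 4*h)
j(2, -5)*(-432) = (2 + 4*2)*(-432) = (2 + 8)*(-432) = 10*(-432) = -4320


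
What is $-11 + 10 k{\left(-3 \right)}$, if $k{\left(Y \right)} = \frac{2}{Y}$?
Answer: $- \frac{53}{3} \approx -17.667$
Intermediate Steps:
$-11 + 10 k{\left(-3 \right)} = -11 + 10 \frac{2}{-3} = -11 + 10 \cdot 2 \left(- \frac{1}{3}\right) = -11 + 10 \left(- \frac{2}{3}\right) = -11 - \frac{20}{3} = - \frac{53}{3}$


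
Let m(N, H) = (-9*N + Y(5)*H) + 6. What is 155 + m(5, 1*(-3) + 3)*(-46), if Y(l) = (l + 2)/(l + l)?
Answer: 1949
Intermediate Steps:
Y(l) = (2 + l)/(2*l) (Y(l) = (2 + l)/((2*l)) = (2 + l)*(1/(2*l)) = (2 + l)/(2*l))
m(N, H) = 6 - 9*N + 7*H/10 (m(N, H) = (-9*N + ((½)*(2 + 5)/5)*H) + 6 = (-9*N + ((½)*(⅕)*7)*H) + 6 = (-9*N + 7*H/10) + 6 = 6 - 9*N + 7*H/10)
155 + m(5, 1*(-3) + 3)*(-46) = 155 + (6 - 9*5 + 7*(1*(-3) + 3)/10)*(-46) = 155 + (6 - 45 + 7*(-3 + 3)/10)*(-46) = 155 + (6 - 45 + (7/10)*0)*(-46) = 155 + (6 - 45 + 0)*(-46) = 155 - 39*(-46) = 155 + 1794 = 1949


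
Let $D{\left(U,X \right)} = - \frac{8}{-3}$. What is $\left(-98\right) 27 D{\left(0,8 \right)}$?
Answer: $-7056$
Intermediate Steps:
$D{\left(U,X \right)} = \frac{8}{3}$ ($D{\left(U,X \right)} = \left(-8\right) \left(- \frac{1}{3}\right) = \frac{8}{3}$)
$\left(-98\right) 27 D{\left(0,8 \right)} = \left(-98\right) 27 \cdot \frac{8}{3} = \left(-2646\right) \frac{8}{3} = -7056$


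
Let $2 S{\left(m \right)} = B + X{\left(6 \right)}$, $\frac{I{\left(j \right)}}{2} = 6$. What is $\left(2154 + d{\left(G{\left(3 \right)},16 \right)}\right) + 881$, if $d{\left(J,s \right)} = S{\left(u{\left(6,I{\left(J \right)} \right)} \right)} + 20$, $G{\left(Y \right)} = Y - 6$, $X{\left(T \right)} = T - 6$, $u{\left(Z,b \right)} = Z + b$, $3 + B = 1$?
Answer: $3054$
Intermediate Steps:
$B = -2$ ($B = -3 + 1 = -2$)
$I{\left(j \right)} = 12$ ($I{\left(j \right)} = 2 \cdot 6 = 12$)
$X{\left(T \right)} = -6 + T$ ($X{\left(T \right)} = T - 6 = -6 + T$)
$G{\left(Y \right)} = -6 + Y$ ($G{\left(Y \right)} = Y - 6 = -6 + Y$)
$S{\left(m \right)} = -1$ ($S{\left(m \right)} = \frac{-2 + \left(-6 + 6\right)}{2} = \frac{-2 + 0}{2} = \frac{1}{2} \left(-2\right) = -1$)
$d{\left(J,s \right)} = 19$ ($d{\left(J,s \right)} = -1 + 20 = 19$)
$\left(2154 + d{\left(G{\left(3 \right)},16 \right)}\right) + 881 = \left(2154 + 19\right) + 881 = 2173 + 881 = 3054$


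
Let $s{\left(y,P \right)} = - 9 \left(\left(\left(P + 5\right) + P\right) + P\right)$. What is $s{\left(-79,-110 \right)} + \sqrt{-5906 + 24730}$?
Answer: $2925 + 2 \sqrt{4706} \approx 3062.2$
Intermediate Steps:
$s{\left(y,P \right)} = -45 - 27 P$ ($s{\left(y,P \right)} = - 9 \left(\left(\left(5 + P\right) + P\right) + P\right) = - 9 \left(\left(5 + 2 P\right) + P\right) = - 9 \left(5 + 3 P\right) = -45 - 27 P$)
$s{\left(-79,-110 \right)} + \sqrt{-5906 + 24730} = \left(-45 - -2970\right) + \sqrt{-5906 + 24730} = \left(-45 + 2970\right) + \sqrt{18824} = 2925 + 2 \sqrt{4706}$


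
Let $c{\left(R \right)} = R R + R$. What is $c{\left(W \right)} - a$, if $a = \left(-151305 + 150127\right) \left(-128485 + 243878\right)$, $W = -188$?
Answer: $135968110$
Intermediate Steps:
$a = -135932954$ ($a = \left(-1178\right) 115393 = -135932954$)
$c{\left(R \right)} = R + R^{2}$ ($c{\left(R \right)} = R^{2} + R = R + R^{2}$)
$c{\left(W \right)} - a = - 188 \left(1 - 188\right) - -135932954 = \left(-188\right) \left(-187\right) + 135932954 = 35156 + 135932954 = 135968110$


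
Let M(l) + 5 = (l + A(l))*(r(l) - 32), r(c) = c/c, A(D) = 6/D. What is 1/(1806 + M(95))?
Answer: -95/108866 ≈ -0.00087263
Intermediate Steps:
r(c) = 1
M(l) = -5 - 186/l - 31*l (M(l) = -5 + (l + 6/l)*(1 - 32) = -5 + (l + 6/l)*(-31) = -5 + (-186/l - 31*l) = -5 - 186/l - 31*l)
1/(1806 + M(95)) = 1/(1806 + (-5 - 186/95 - 31*95)) = 1/(1806 + (-5 - 186*1/95 - 2945)) = 1/(1806 + (-5 - 186/95 - 2945)) = 1/(1806 - 280436/95) = 1/(-108866/95) = -95/108866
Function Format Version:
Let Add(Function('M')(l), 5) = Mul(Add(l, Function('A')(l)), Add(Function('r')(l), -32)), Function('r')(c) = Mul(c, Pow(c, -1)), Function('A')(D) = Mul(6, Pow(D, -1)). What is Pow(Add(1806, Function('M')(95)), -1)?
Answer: Rational(-95, 108866) ≈ -0.00087263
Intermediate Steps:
Function('r')(c) = 1
Function('M')(l) = Add(-5, Mul(-186, Pow(l, -1)), Mul(-31, l)) (Function('M')(l) = Add(-5, Mul(Add(l, Mul(6, Pow(l, -1))), Add(1, -32))) = Add(-5, Mul(Add(l, Mul(6, Pow(l, -1))), -31)) = Add(-5, Add(Mul(-186, Pow(l, -1)), Mul(-31, l))) = Add(-5, Mul(-186, Pow(l, -1)), Mul(-31, l)))
Pow(Add(1806, Function('M')(95)), -1) = Pow(Add(1806, Add(-5, Mul(-186, Pow(95, -1)), Mul(-31, 95))), -1) = Pow(Add(1806, Add(-5, Mul(-186, Rational(1, 95)), -2945)), -1) = Pow(Add(1806, Add(-5, Rational(-186, 95), -2945)), -1) = Pow(Add(1806, Rational(-280436, 95)), -1) = Pow(Rational(-108866, 95), -1) = Rational(-95, 108866)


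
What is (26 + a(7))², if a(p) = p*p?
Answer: 5625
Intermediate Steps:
a(p) = p²
(26 + a(7))² = (26 + 7²)² = (26 + 49)² = 75² = 5625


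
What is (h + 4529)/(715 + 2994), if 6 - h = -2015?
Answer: 6550/3709 ≈ 1.7660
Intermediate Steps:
h = 2021 (h = 6 - 1*(-2015) = 6 + 2015 = 2021)
(h + 4529)/(715 + 2994) = (2021 + 4529)/(715 + 2994) = 6550/3709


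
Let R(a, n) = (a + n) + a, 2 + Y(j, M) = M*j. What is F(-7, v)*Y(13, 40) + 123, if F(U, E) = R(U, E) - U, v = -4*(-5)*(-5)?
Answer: -55303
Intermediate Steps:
v = -100 (v = 20*(-5) = -100)
Y(j, M) = -2 + M*j
R(a, n) = n + 2*a
F(U, E) = E + U (F(U, E) = (E + 2*U) - U = E + U)
F(-7, v)*Y(13, 40) + 123 = (-100 - 7)*(-2 + 40*13) + 123 = -107*(-2 + 520) + 123 = -107*518 + 123 = -55426 + 123 = -55303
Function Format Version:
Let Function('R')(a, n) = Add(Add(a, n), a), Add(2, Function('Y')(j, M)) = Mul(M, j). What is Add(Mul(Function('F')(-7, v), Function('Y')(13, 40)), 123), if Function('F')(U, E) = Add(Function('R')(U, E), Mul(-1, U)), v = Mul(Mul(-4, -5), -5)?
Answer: -55303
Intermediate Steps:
v = -100 (v = Mul(20, -5) = -100)
Function('Y')(j, M) = Add(-2, Mul(M, j))
Function('R')(a, n) = Add(n, Mul(2, a))
Function('F')(U, E) = Add(E, U) (Function('F')(U, E) = Add(Add(E, Mul(2, U)), Mul(-1, U)) = Add(E, U))
Add(Mul(Function('F')(-7, v), Function('Y')(13, 40)), 123) = Add(Mul(Add(-100, -7), Add(-2, Mul(40, 13))), 123) = Add(Mul(-107, Add(-2, 520)), 123) = Add(Mul(-107, 518), 123) = Add(-55426, 123) = -55303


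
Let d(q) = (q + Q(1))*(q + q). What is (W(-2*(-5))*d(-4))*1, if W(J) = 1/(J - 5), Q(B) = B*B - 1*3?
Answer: 48/5 ≈ 9.6000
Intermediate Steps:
Q(B) = -3 + B² (Q(B) = B² - 3 = -3 + B²)
W(J) = 1/(-5 + J)
d(q) = 2*q*(-2 + q) (d(q) = (q + (-3 + 1²))*(q + q) = (q + (-3 + 1))*(2*q) = (q - 2)*(2*q) = (-2 + q)*(2*q) = 2*q*(-2 + q))
(W(-2*(-5))*d(-4))*1 = ((2*(-4)*(-2 - 4))/(-5 - 2*(-5)))*1 = ((2*(-4)*(-6))/(-5 + 10))*1 = (48/5)*1 = 48/5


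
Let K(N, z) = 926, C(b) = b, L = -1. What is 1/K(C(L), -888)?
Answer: 1/926 ≈ 0.0010799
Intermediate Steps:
1/K(C(L), -888) = 1/926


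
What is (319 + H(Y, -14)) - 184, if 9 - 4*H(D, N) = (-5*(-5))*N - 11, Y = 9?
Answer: 455/2 ≈ 227.50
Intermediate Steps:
H(D, N) = 5 - 25*N/4 (H(D, N) = 9/4 - ((-5*(-5))*N - 11)/4 = 9/4 - (25*N - 11)/4 = 9/4 - (-11 + 25*N)/4 = 9/4 + (11/4 - 25*N/4) = 5 - 25*N/4)
(319 + H(Y, -14)) - 184 = (319 + (5 - 25/4*(-14))) - 184 = (319 + (5 + 175/2)) - 184 = (319 + 185/2) - 184 = 823/2 - 184 = 455/2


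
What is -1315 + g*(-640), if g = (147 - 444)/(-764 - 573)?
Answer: -1948235/1337 ≈ -1457.2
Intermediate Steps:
g = 297/1337 (g = -297/(-1337) = -297*(-1/1337) = 297/1337 ≈ 0.22214)
-1315 + g*(-640) = -1315 + (297/1337)*(-640) = -1315 - 190080/1337 = -1948235/1337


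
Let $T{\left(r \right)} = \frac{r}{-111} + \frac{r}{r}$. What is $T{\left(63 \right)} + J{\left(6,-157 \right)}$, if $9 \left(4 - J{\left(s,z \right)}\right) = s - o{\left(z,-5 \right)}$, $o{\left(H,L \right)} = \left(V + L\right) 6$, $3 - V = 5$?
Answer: $- \frac{100}{111} \approx -0.9009$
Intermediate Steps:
$V = -2$ ($V = 3 - 5 = -2$)
$T{\left(r \right)} = 1 - \frac{r}{111}$ ($T{\left(r \right)} = r \left(- \frac{1}{111}\right) + 1 = - \frac{r}{111} + 1 = 1 - \frac{r}{111}$)
$o{\left(H,L \right)} = -12 + 6 L$ ($o{\left(H,L \right)} = \left(-2 + L\right) 6 = -12 + 6 L$)
$J{\left(s,z \right)} = - \frac{2}{3} - \frac{s}{9}$ ($J{\left(s,z \right)} = 4 - \frac{s - \left(-12 + 6 \left(-5\right)\right)}{9} = 4 - \frac{s - \left(-12 - 30\right)}{9} = 4 - \frac{s - -42}{9} = 4 - \frac{s + 42}{9} = 4 - \frac{42 + s}{9} = 4 - \left(\frac{14}{3} + \frac{s}{9}\right) = - \frac{2}{3} - \frac{s}{9}$)
$T{\left(63 \right)} + J{\left(6,-157 \right)} = \left(1 - \frac{21}{37}\right) - \frac{4}{3} = \frac{16}{37} - \frac{4}{3} = - \frac{100}{111}$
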